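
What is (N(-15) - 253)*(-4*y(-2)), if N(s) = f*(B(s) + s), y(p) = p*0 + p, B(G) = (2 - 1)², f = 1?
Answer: -2136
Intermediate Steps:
B(G) = 1 (B(G) = 1² = 1)
y(p) = p (y(p) = 0 + p = p)
N(s) = 1 + s (N(s) = 1*(1 + s) = 1 + s)
(N(-15) - 253)*(-4*y(-2)) = ((1 - 15) - 253)*(-4*(-2)) = (-14 - 253)*8 = -267*8 = -2136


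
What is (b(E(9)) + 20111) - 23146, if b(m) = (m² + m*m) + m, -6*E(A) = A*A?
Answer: -2684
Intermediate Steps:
E(A) = -A²/6 (E(A) = -A*A/6 = -A²/6)
b(m) = m + 2*m² (b(m) = (m² + m²) + m = 2*m² + m = m + 2*m²)
(b(E(9)) + 20111) - 23146 = ((-⅙*9²)*(1 + 2*(-⅙*9²)) + 20111) - 23146 = ((-⅙*81)*(1 + 2*(-⅙*81)) + 20111) - 23146 = (-27*(1 + 2*(-27/2))/2 + 20111) - 23146 = (-27*(1 - 27)/2 + 20111) - 23146 = (-27/2*(-26) + 20111) - 23146 = (351 + 20111) - 23146 = 20462 - 23146 = -2684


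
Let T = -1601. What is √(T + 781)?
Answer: 2*I*√205 ≈ 28.636*I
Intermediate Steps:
√(T + 781) = √(-1601 + 781) = √(-820) = 2*I*√205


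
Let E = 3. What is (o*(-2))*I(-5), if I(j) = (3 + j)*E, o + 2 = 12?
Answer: 120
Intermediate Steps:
o = 10 (o = -2 + 12 = 10)
I(j) = 9 + 3*j (I(j) = (3 + j)*3 = 9 + 3*j)
(o*(-2))*I(-5) = (10*(-2))*(9 + 3*(-5)) = -20*(9 - 15) = -20*(-6) = 120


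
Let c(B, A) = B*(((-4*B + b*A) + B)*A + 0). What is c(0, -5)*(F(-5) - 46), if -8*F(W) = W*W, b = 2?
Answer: 0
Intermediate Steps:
F(W) = -W²/8 (F(W) = -W*W/8 = -W²/8)
c(B, A) = A*B*(-3*B + 2*A) (c(B, A) = B*(((-4*B + 2*A) + B)*A + 0) = B*((-3*B + 2*A)*A + 0) = B*(A*(-3*B + 2*A) + 0) = B*(A*(-3*B + 2*A)) = A*B*(-3*B + 2*A))
c(0, -5)*(F(-5) - 46) = (-5*0*(-3*0 + 2*(-5)))*(-⅛*(-5)² - 46) = (-5*0*(0 - 10))*(-⅛*25 - 46) = (-5*0*(-10))*(-25/8 - 46) = 0*(-393/8) = 0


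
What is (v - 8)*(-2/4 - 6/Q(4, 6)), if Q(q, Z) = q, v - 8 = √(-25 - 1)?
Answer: -2*I*√26 ≈ -10.198*I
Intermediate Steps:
v = 8 + I*√26 (v = 8 + √(-25 - 1) = 8 + √(-26) = 8 + I*√26 ≈ 8.0 + 5.099*I)
(v - 8)*(-2/4 - 6/Q(4, 6)) = ((8 + I*√26) - 8)*(-2/4 - 6/4) = (I*√26)*(-2*¼ - 6*¼) = (I*√26)*(-½ - 3/2) = (I*√26)*(-2) = -2*I*√26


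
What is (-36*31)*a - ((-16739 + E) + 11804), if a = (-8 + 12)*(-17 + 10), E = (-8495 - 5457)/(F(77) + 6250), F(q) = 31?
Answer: 227279375/6281 ≈ 36185.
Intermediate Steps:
E = -13952/6281 (E = (-8495 - 5457)/(31 + 6250) = -13952/6281 ≈ -2.2213)
a = -28 (a = 4*(-7) = -28)
(-36*31)*a - ((-16739 + E) + 11804) = -36*31*(-28) - ((-16739 - 13952/6281) + 11804) = -1116*(-28) - (-105151611/6281 + 11804) = 31248 - 1*(-31010687/6281) = 31248 + 31010687/6281 = 227279375/6281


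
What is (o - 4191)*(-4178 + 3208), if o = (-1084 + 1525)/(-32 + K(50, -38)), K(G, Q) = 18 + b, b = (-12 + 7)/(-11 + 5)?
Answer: 323722950/79 ≈ 4.0978e+6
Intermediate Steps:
b = ⅚ (b = -5/(-6) = -5*(-⅙) = ⅚ ≈ 0.83333)
K(G, Q) = 113/6 (K(G, Q) = 18 + ⅚ = 113/6)
o = -2646/79 (o = (-1084 + 1525)/(-32 + 113/6) = 441/(-79/6) = 441*(-6/79) = -2646/79 ≈ -33.494)
(o - 4191)*(-4178 + 3208) = (-2646/79 - 4191)*(-4178 + 3208) = -333735/79*(-970) = 323722950/79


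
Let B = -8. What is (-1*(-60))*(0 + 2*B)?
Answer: -960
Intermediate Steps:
(-1*(-60))*(0 + 2*B) = (-1*(-60))*(0 + 2*(-8)) = 60*(0 - 16) = 60*(-16) = -960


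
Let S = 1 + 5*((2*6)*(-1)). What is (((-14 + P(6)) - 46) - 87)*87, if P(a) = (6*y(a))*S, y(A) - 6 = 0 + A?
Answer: -382365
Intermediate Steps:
y(A) = 6 + A (y(A) = 6 + (0 + A) = 6 + A)
S = -59 (S = 1 + 5*(12*(-1)) = 1 + 5*(-12) = 1 - 60 = -59)
P(a) = -2124 - 354*a (P(a) = (6*(6 + a))*(-59) = (36 + 6*a)*(-59) = -2124 - 354*a)
(((-14 + P(6)) - 46) - 87)*87 = (((-14 + (-2124 - 354*6)) - 46) - 87)*87 = (((-14 + (-2124 - 2124)) - 46) - 87)*87 = (((-14 - 4248) - 46) - 87)*87 = ((-4262 - 46) - 87)*87 = (-4308 - 87)*87 = -4395*87 = -382365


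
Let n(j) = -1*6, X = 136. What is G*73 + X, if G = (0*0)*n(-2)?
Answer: 136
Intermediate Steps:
n(j) = -6
G = 0 (G = (0*0)*(-6) = 0*(-6) = 0)
G*73 + X = 0*73 + 136 = 0 + 136 = 136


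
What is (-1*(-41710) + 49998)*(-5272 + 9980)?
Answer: 431761264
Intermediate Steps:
(-1*(-41710) + 49998)*(-5272 + 9980) = (41710 + 49998)*4708 = 91708*4708 = 431761264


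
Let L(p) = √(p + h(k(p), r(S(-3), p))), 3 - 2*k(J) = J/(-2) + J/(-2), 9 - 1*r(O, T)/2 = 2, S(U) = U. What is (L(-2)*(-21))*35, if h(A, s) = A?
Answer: -735*I*√6/2 ≈ -900.19*I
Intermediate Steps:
r(O, T) = 14 (r(O, T) = 18 - 2*2 = 18 - 4 = 14)
k(J) = 3/2 + J/2 (k(J) = 3/2 - (J/(-2) + J/(-2))/2 = 3/2 - (J*(-½) + J*(-½))/2 = 3/2 - (-J/2 - J/2)/2 = 3/2 - (-1)*J/2 = 3/2 + J/2)
L(p) = √(3/2 + 3*p/2) (L(p) = √(p + (3/2 + p/2)) = √(3/2 + 3*p/2))
(L(-2)*(-21))*35 = ((√(6 + 6*(-2))/2)*(-21))*35 = ((√(6 - 12)/2)*(-21))*35 = ((√(-6)/2)*(-21))*35 = (((I*√6)/2)*(-21))*35 = ((I*√6/2)*(-21))*35 = -21*I*√6/2*35 = -735*I*√6/2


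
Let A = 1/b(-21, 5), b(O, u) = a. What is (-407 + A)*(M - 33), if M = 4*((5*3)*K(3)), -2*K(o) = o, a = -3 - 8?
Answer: 550794/11 ≈ 50072.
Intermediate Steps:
a = -11
K(o) = -o/2
b(O, u) = -11
A = -1/11 (A = 1/(-11) = -1/11 ≈ -0.090909)
M = -90 (M = 4*((5*3)*(-1/2*3)) = 4*(15*(-3/2)) = 4*(-45/2) = -90)
(-407 + A)*(M - 33) = (-407 - 1/11)*(-90 - 33) = -4478/11*(-123) = 550794/11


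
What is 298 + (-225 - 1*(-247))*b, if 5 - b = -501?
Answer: 11430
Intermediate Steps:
b = 506 (b = 5 - 1*(-501) = 5 + 501 = 506)
298 + (-225 - 1*(-247))*b = 298 + (-225 - 1*(-247))*506 = 298 + (-225 + 247)*506 = 298 + 22*506 = 298 + 11132 = 11430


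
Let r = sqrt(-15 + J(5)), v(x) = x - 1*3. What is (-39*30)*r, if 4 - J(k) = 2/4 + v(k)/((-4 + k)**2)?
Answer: -1755*I*sqrt(6) ≈ -4298.9*I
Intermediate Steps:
v(x) = -3 + x (v(x) = x - 3 = -3 + x)
J(k) = 7/2 - (-3 + k)/(-4 + k)**2 (J(k) = 4 - (2/4 + (-3 + k)/((-4 + k)**2)) = 4 - (2*(1/4) + (-3 + k)/(-4 + k)**2) = 4 - (1/2 + (-3 + k)/(-4 + k)**2) = 4 + (-1/2 - (-3 + k)/(-4 + k)**2) = 7/2 - (-3 + k)/(-4 + k)**2)
r = 3*I*sqrt(6)/2 (r = sqrt(-15 + (3 - 1*5 + 7*(-4 + 5)**2/2)/(-4 + 5)**2) = sqrt(-15 + (3 - 5 + (7/2)*1**2)/1**2) = sqrt(-15 + 1*(3 - 5 + (7/2)*1)) = sqrt(-15 + 1*(3 - 5 + 7/2)) = sqrt(-15 + 1*(3/2)) = sqrt(-15 + 3/2) = sqrt(-27/2) = 3*I*sqrt(6)/2 ≈ 3.6742*I)
(-39*30)*r = (-39*30)*(3*I*sqrt(6)/2) = -1755*I*sqrt(6)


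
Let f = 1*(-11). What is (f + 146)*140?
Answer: 18900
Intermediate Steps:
f = -11
(f + 146)*140 = (-11 + 146)*140 = 135*140 = 18900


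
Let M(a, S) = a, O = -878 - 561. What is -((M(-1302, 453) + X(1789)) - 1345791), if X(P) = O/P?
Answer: 2409950816/1789 ≈ 1.3471e+6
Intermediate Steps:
O = -1439
X(P) = -1439/P
-((M(-1302, 453) + X(1789)) - 1345791) = -((-1302 - 1439/1789) - 1345791) = -(-2330717/1789 - 1345791) = -1*(-2409950816/1789) = 2409950816/1789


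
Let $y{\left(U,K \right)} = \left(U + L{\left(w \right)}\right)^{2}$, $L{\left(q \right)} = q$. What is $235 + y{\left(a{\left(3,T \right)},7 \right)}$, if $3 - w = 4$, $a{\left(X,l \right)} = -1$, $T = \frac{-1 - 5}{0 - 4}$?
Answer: $239$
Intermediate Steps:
$T = \frac{3}{2}$ ($T = - \frac{6}{-4} = \left(-6\right) \left(- \frac{1}{4}\right) = \frac{3}{2} \approx 1.5$)
$w = -1$ ($w = 3 - 4 = -1$)
$y{\left(U,K \right)} = \left(-1 + U\right)^{2}$ ($y{\left(U,K \right)} = \left(U - 1\right)^{2} = \left(-1 + U\right)^{2}$)
$235 + y{\left(a{\left(3,T \right)},7 \right)} = 235 + \left(-1 - 1\right)^{2} = 235 + \left(-2\right)^{2} = 235 + 4 = 239$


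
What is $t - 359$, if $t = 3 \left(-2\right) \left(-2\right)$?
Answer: $-347$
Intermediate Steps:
$t = 12$ ($t = \left(-6\right) \left(-2\right) = 12$)
$t - 359 = 12 - 359 = -347$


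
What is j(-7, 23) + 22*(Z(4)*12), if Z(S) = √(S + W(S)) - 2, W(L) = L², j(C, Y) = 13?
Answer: -515 + 528*√5 ≈ 665.64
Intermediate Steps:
Z(S) = -2 + √(S + S²) (Z(S) = √(S + S²) - 2 = -2 + √(S + S²))
j(-7, 23) + 22*(Z(4)*12) = 13 + 22*((-2 + √(4*(1 + 4)))*12) = 13 + 22*((-2 + √(4*5))*12) = 13 + 22*((-2 + √20)*12) = 13 + 22*((-2 + 2*√5)*12) = 13 + 22*(-24 + 24*√5) = 13 + (-528 + 528*√5) = -515 + 528*√5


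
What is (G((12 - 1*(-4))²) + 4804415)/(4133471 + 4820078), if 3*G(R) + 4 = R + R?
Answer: 14413753/26860647 ≈ 0.53661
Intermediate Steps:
G(R) = -4/3 + 2*R/3 (G(R) = -4/3 + (R + R)/3 = -4/3 + (2*R)/3 = -4/3 + 2*R/3)
(G((12 - 1*(-4))²) + 4804415)/(4133471 + 4820078) = ((-4/3 + 2*(12 - 1*(-4))²/3) + 4804415)/(4133471 + 4820078) = ((-4/3 + 2*(12 + 4)²/3) + 4804415)/8953549 = ((-4/3 + (⅔)*16²) + 4804415)*(1/8953549) = ((-4/3 + (⅔)*256) + 4804415)*(1/8953549) = ((-4/3 + 512/3) + 4804415)*(1/8953549) = (508/3 + 4804415)*(1/8953549) = (14413753/3)*(1/8953549) = 14413753/26860647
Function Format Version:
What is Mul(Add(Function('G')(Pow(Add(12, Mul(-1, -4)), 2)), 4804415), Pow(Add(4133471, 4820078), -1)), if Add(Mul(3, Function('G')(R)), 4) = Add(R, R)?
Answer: Rational(14413753, 26860647) ≈ 0.53661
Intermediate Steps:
Function('G')(R) = Add(Rational(-4, 3), Mul(Rational(2, 3), R)) (Function('G')(R) = Add(Rational(-4, 3), Mul(Rational(1, 3), Add(R, R))) = Add(Rational(-4, 3), Mul(Rational(1, 3), Mul(2, R))) = Add(Rational(-4, 3), Mul(Rational(2, 3), R)))
Mul(Add(Function('G')(Pow(Add(12, Mul(-1, -4)), 2)), 4804415), Pow(Add(4133471, 4820078), -1)) = Mul(Add(Add(Rational(-4, 3), Mul(Rational(2, 3), Pow(Add(12, Mul(-1, -4)), 2))), 4804415), Pow(Add(4133471, 4820078), -1)) = Mul(Add(Add(Rational(-4, 3), Mul(Rational(2, 3), Pow(Add(12, 4), 2))), 4804415), Pow(8953549, -1)) = Mul(Add(Add(Rational(-4, 3), Mul(Rational(2, 3), Pow(16, 2))), 4804415), Rational(1, 8953549)) = Mul(Add(Add(Rational(-4, 3), Mul(Rational(2, 3), 256)), 4804415), Rational(1, 8953549)) = Mul(Add(Add(Rational(-4, 3), Rational(512, 3)), 4804415), Rational(1, 8953549)) = Mul(Add(Rational(508, 3), 4804415), Rational(1, 8953549)) = Mul(Rational(14413753, 3), Rational(1, 8953549)) = Rational(14413753, 26860647)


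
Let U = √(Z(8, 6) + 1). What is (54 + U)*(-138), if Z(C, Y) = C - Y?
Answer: -7452 - 138*√3 ≈ -7691.0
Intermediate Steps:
U = √3 (U = √((8 - 1*6) + 1) = √((8 - 6) + 1) = √(2 + 1) = √3 ≈ 1.7320)
(54 + U)*(-138) = (54 + √3)*(-138) = -7452 - 138*√3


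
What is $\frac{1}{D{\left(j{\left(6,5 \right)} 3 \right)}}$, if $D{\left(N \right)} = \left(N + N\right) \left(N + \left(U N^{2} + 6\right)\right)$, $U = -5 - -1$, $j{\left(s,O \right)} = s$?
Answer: $- \frac{1}{45792} \approx -2.1838 \cdot 10^{-5}$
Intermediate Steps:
$U = -4$ ($U = -5 + 1 = -4$)
$D{\left(N \right)} = 2 N \left(6 + N - 4 N^{2}\right)$ ($D{\left(N \right)} = \left(N + N\right) \left(N - \left(-6 + 4 N^{2}\right)\right) = 2 N \left(N - \left(-6 + 4 N^{2}\right)\right) = 2 N \left(6 + N - 4 N^{2}\right)$)
$\frac{1}{D{\left(j{\left(6,5 \right)} 3 \right)}} = \frac{1}{2 \cdot 6 \cdot 3 \left(6 + 6 \cdot 3 - 4 \left(6 \cdot 3\right)^{2}\right)} = \frac{1}{2 \cdot 18 \left(6 + 18 - 4 \cdot 18^{2}\right)} = \frac{1}{2 \cdot 18 \left(6 + 18 - 1296\right)} = \frac{1}{2 \cdot 18 \left(-1272\right)} = \frac{1}{-45792} = - \frac{1}{45792}$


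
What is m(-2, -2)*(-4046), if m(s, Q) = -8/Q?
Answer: -16184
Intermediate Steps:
m(-2, -2)*(-4046) = -8/(-2)*(-4046) = -8*(-½)*(-4046) = 4*(-4046) = -16184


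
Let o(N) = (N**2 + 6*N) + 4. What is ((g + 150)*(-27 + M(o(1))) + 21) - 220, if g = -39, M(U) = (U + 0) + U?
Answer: -754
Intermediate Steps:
o(N) = 4 + N**2 + 6*N
M(U) = 2*U (M(U) = U + U = 2*U)
((g + 150)*(-27 + M(o(1))) + 21) - 220 = ((-39 + 150)*(-27 + 2*(4 + 1**2 + 6*1)) + 21) - 220 = (111*(-27 + 2*(4 + 1 + 6)) + 21) - 220 = (111*(-27 + 2*11) + 21) - 220 = (111*(-27 + 22) + 21) - 220 = (111*(-5) + 21) - 220 = (-555 + 21) - 220 = -534 - 220 = -754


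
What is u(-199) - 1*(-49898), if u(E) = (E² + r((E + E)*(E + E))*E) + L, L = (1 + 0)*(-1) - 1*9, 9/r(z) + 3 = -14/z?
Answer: 21405600539/237613 ≈ 90086.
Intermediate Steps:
r(z) = 9/(-3 - 14/z)
L = -10 (L = 1*(-1) - 9 = -1 - 9 = -10)
u(E) = -10 + E² - 36*E³/(14 + 12*E²) (u(E) = (E² + (-9*(E + E)*(E + E)/(14 + 3*((E + E)*(E + E))))*E) - 10 = (E² + (-9*(2*E)*(2*E)/(14 + 3*((2*E)*(2*E))))*E) - 10 = (E² + (-9*4*E²/(14 + 3*(4*E²)))*E) - 10 = (E² + (-9*4*E²/(14 + 12*E²))*E) - 10 = (E² + (-36*E²/(14 + 12*E²))*E) - 10 = (E² - 36*E³/(14 + 12*E²)) - 10 = -10 + E² - 36*E³/(14 + 12*E²))
u(-199) - 1*(-49898) = (-18*(-199)³ + (-10 + (-199)²)*(7 + 6*(-199)²))/(7 + 6*(-199)²) - 1*(-49898) = (-18*(-7880599) + (-10 + 39601)*(7 + 6*39601))/(7 + 6*39601) + 49898 = (141850782 + 39591*(7 + 237606))/(7 + 237606) + 49898 = (141850782 + 39591*237613)/237613 + 49898 = (141850782 + 9407336283)/237613 + 49898 = (1/237613)*9549187065 + 49898 = 9549187065/237613 + 49898 = 21405600539/237613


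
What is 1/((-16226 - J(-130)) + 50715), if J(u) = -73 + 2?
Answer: 1/34560 ≈ 2.8935e-5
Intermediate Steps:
J(u) = -71
1/((-16226 - J(-130)) + 50715) = 1/((-16226 - 1*(-71)) + 50715) = 1/((-16226 + 71) + 50715) = 1/(-16155 + 50715) = 1/34560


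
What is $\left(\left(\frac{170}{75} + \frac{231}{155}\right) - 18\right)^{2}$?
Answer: $\frac{43864129}{216225} \approx 202.86$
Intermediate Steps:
$\left(\left(\frac{170}{75} + \frac{231}{155}\right) - 18\right)^{2} = \left(\left(170 \cdot \frac{1}{75} + 231 \cdot \frac{1}{155}\right) - 18\right)^{2} = \left(\left(\frac{34}{15} + \frac{231}{155}\right) - 18\right)^{2} = \left(\frac{1747}{465} - 18\right)^{2} = \left(- \frac{6623}{465}\right)^{2} = \frac{43864129}{216225}$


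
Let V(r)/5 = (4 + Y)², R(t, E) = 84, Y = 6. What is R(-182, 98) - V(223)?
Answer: -416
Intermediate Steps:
V(r) = 500 (V(r) = 5*(4 + 6)² = 5*10² = 5*100 = 500)
R(-182, 98) - V(223) = 84 - 1*500 = 84 - 500 = -416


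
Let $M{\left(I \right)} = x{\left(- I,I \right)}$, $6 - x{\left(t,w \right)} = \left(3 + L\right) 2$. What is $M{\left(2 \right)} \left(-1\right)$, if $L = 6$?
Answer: $12$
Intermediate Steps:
$x{\left(t,w \right)} = -12$ ($x{\left(t,w \right)} = 6 - \left(3 + 6\right) 2 = 6 - 9 \cdot 2 = 6 - 18 = -12$)
$M{\left(I \right)} = -12$
$M{\left(2 \right)} \left(-1\right) = \left(-12\right) \left(-1\right) = 12$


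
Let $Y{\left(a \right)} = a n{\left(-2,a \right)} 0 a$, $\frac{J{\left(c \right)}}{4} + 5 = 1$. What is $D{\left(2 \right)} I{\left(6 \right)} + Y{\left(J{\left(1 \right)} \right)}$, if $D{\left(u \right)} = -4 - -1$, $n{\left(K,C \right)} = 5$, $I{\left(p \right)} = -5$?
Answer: $15$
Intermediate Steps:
$J{\left(c \right)} = -16$ ($J{\left(c \right)} = -20 + 4 \cdot 1 = -20 + 4 = -16$)
$D{\left(u \right)} = -3$ ($D{\left(u \right)} = -4 + 1 = -3$)
$Y{\left(a \right)} = 0$ ($Y{\left(a \right)} = a 5 \cdot 0 a = 5 a 0 a = 0 a = 0$)
$D{\left(2 \right)} I{\left(6 \right)} + Y{\left(J{\left(1 \right)} \right)} = \left(-3\right) \left(-5\right) + 0 = 15 + 0 = 15$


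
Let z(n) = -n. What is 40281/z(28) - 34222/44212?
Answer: -63637921/44212 ≈ -1439.4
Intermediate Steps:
40281/z(28) - 34222/44212 = 40281/((-1*28)) - 34222/44212 = 40281/(-28) - 34222*1/44212 = 40281*(-1/28) - 17111/22106 = -40281/28 - 17111/22106 = -63637921/44212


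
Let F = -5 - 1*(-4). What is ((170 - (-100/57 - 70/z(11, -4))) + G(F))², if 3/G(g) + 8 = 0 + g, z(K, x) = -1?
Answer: 3713329/361 ≈ 10286.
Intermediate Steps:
F = -1 (F = -5 + 4 = -1)
G(g) = 3/(-8 + g) (G(g) = 3/(-8 + (0 + g)) = 3/(-8 + g))
((170 - (-100/57 - 70/z(11, -4))) + G(F))² = ((170 - (-100/57 - 70/(-1))) + 3/(-8 - 1))² = ((170 - (-100*1/57 - 70*(-1))) + 3/(-9))² = ((170 - (-100/57 + 70)) + 3*(-⅑))² = ((170 - 1*3890/57) - ⅓)² = ((170 - 3890/57) - ⅓)² = (5800/57 - ⅓)² = (1927/19)² = 3713329/361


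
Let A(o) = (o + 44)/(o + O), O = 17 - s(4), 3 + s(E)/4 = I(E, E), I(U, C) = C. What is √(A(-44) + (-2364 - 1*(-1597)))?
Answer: I*√767 ≈ 27.695*I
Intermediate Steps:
s(E) = -12 + 4*E
O = 13 (O = 17 - (-12 + 4*4) = 17 - (-12 + 16) = 17 - 1*4 = 17 - 4 = 13)
A(o) = (44 + o)/(13 + o) (A(o) = (o + 44)/(o + 13) = (44 + o)/(13 + o))
√(A(-44) + (-2364 - 1*(-1597))) = √((44 - 44)/(13 - 44) + (-2364 - 1*(-1597))) = √(0/(-31) + (-2364 + 1597)) = √(-1/31*0 - 767) = √(0 - 767) = √(-767) = I*√767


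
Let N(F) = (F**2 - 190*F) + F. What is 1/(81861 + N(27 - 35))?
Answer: 1/83437 ≈ 1.1985e-5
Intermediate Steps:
N(F) = F**2 - 189*F
1/(81861 + N(27 - 35)) = 1/(81861 + (27 - 35)*(-189 + (27 - 35))) = 1/(81861 - 8*(-189 - 8)) = 1/(81861 - 8*(-197)) = 1/(81861 + 1576) = 1/83437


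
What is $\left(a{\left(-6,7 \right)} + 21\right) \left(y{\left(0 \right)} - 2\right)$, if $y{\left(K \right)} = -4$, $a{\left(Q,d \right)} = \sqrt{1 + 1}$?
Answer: $-126 - 6 \sqrt{2} \approx -134.49$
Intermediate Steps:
$a{\left(Q,d \right)} = \sqrt{2}$
$\left(a{\left(-6,7 \right)} + 21\right) \left(y{\left(0 \right)} - 2\right) = \left(\sqrt{2} + 21\right) \left(-4 - 2\right) = \left(21 + \sqrt{2}\right) \left(-6\right) = -126 - 6 \sqrt{2}$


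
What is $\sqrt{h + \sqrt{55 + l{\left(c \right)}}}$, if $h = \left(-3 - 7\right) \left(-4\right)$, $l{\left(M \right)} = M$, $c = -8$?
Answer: $\sqrt{40 + \sqrt{47}} \approx 6.8451$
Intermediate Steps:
$h = 40$ ($h = \left(-10\right) \left(-4\right) = 40$)
$\sqrt{h + \sqrt{55 + l{\left(c \right)}}} = \sqrt{40 + \sqrt{55 - 8}} = \sqrt{40 + \sqrt{47}}$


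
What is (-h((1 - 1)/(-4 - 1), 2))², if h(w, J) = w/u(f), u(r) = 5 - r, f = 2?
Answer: 0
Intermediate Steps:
h(w, J) = w/3 (h(w, J) = w/(5 - 1*2) = w/(5 - 2) = w/3)
(-h((1 - 1)/(-4 - 1), 2))² = (-(1 - 1)/(-4 - 1)/3)² = (-0/(-5)/3)² = (-0*(-⅕)/3)² = (-0/3)² = (-1*0)² = 0² = 0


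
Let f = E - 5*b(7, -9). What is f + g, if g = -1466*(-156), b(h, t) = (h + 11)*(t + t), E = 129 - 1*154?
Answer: 230291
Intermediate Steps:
E = -25 (E = 129 - 154 = -25)
b(h, t) = 2*t*(11 + h) (b(h, t) = (11 + h)*(2*t) = 2*t*(11 + h))
g = 228696
f = 1595 (f = -25 - 10*(-9)*(11 + 7) = -25 - 10*(-9)*18 = -25 - 5*(-324) = -25 + 1620 = 1595)
f + g = 1595 + 228696 = 230291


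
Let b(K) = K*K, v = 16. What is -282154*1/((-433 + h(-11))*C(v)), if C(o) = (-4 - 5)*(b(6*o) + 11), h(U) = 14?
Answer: -282154/34795017 ≈ -0.0081090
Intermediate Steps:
b(K) = K²
C(o) = -99 - 324*o² (C(o) = (-4 - 5)*((6*o)² + 11) = -9*(36*o² + 11) = -9*(11 + 36*o²) = -99 - 324*o²)
-282154*1/((-433 + h(-11))*C(v)) = -282154*1/((-433 + 14)*(-99 - 324*16²)) = -282154*(-1/(419*(-99 - 324*256))) = -282154*(-1/(419*(-99 - 82944))) = -282154/((-83043*(-419))) = -282154/34795017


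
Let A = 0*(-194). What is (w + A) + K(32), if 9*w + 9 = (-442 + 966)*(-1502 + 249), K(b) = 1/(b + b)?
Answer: -42021175/576 ≈ -72953.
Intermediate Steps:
A = 0
K(b) = 1/(2*b)
w = -656581/9 (w = -1 + ((-442 + 966)*(-1502 + 249))/9 = -1 + (524*(-1253))/9 = -1 + (1/9)*(-656572) = -1 - 656572/9 = -656581/9 ≈ -72954.)
(w + A) + K(32) = (-656581/9 + 0) + (1/2)/32 = -656581/9 + (1/2)*(1/32) = -656581/9 + 1/64 = -42021175/576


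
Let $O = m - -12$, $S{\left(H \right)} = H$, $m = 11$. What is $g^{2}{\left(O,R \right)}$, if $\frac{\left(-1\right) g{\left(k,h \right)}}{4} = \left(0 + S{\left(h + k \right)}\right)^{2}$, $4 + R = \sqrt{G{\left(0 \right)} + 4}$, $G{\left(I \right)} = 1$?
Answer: $2258816 + 445056 \sqrt{5} \approx 3.254 \cdot 10^{6}$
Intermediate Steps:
$R = -4 + \sqrt{5}$ ($R = -4 + \sqrt{1 + 4} = -4 + \sqrt{5} \approx -1.7639$)
$O = 23$ ($O = 11 - -12 = 11 + 12 = 23$)
$g{\left(k,h \right)} = - 4 \left(h + k\right)^{2}$ ($g{\left(k,h \right)} = - 4 \left(0 + \left(h + k\right)\right)^{2} = - 4 \left(h + k\right)^{2}$)
$g^{2}{\left(O,R \right)} = \left(- 4 \left(\left(-4 + \sqrt{5}\right) + 23\right)^{2}\right)^{2} = \left(- 4 \left(19 + \sqrt{5}\right)^{2}\right)^{2} = 16 \left(19 + \sqrt{5}\right)^{4}$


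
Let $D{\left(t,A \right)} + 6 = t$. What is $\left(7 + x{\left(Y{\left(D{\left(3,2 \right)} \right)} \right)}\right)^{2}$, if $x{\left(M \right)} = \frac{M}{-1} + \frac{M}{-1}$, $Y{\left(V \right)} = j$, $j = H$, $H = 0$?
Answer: $49$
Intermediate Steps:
$j = 0$
$D{\left(t,A \right)} = -6 + t$
$Y{\left(V \right)} = 0$
$x{\left(M \right)} = - 2 M$ ($x{\left(M \right)} = M \left(-1\right) + M \left(-1\right) = - M - M = - 2 M$)
$\left(7 + x{\left(Y{\left(D{\left(3,2 \right)} \right)} \right)}\right)^{2} = \left(7 - 0\right)^{2} = \left(7 + 0\right)^{2} = 7^{2} = 49$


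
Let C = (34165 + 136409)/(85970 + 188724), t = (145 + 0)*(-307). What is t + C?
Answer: -6113916418/137347 ≈ -44514.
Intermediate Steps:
t = -44515 (t = 145*(-307) = -44515)
C = 85287/137347 (C = 170574/274694 = 170574*(1/274694) = 85287/137347 ≈ 0.62096)
t + C = -44515 + 85287/137347 = -6113916418/137347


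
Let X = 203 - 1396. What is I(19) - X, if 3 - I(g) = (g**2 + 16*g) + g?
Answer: 512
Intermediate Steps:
I(g) = 3 - g**2 - 17*g (I(g) = 3 - ((g**2 + 16*g) + g) = 3 - (g**2 + 17*g) = 3 + (-g**2 - 17*g) = 3 - g**2 - 17*g)
X = -1193
I(19) - X = (3 - 1*19**2 - 17*19) - 1*(-1193) = (3 - 1*361 - 323) + 1193 = (3 - 361 - 323) + 1193 = -681 + 1193 = 512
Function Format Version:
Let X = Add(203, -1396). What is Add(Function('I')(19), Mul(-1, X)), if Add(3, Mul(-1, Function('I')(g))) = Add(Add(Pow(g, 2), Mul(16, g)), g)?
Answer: 512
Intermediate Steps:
Function('I')(g) = Add(3, Mul(-1, Pow(g, 2)), Mul(-17, g)) (Function('I')(g) = Add(3, Mul(-1, Add(Add(Pow(g, 2), Mul(16, g)), g))) = Add(3, Mul(-1, Add(Pow(g, 2), Mul(17, g)))) = Add(3, Add(Mul(-1, Pow(g, 2)), Mul(-17, g))) = Add(3, Mul(-1, Pow(g, 2)), Mul(-17, g)))
X = -1193
Add(Function('I')(19), Mul(-1, X)) = Add(Add(3, Mul(-1, Pow(19, 2)), Mul(-17, 19)), Mul(-1, -1193)) = Add(Add(3, Mul(-1, 361), -323), 1193) = Add(Add(3, -361, -323), 1193) = Add(-681, 1193) = 512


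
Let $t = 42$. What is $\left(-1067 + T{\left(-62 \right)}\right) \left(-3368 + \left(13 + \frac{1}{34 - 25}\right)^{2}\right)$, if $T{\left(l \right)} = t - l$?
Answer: $\frac{27700588}{9} \approx 3.0778 \cdot 10^{6}$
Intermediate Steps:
$T{\left(l \right)} = 42 - l$
$\left(-1067 + T{\left(-62 \right)}\right) \left(-3368 + \left(13 + \frac{1}{34 - 25}\right)^{2}\right) = \left(-1067 + \left(42 - -62\right)\right) \left(-3368 + \left(13 + \frac{1}{34 - 25}\right)^{2}\right) = \left(-1067 + \left(42 + 62\right)\right) \left(-3368 + \left(13 + \frac{1}{9}\right)^{2}\right) = \left(-1067 + 104\right) \left(-3368 + \left(13 + \frac{1}{9}\right)^{2}\right) = - 963 \left(-3368 + \left(\frac{118}{9}\right)^{2}\right) = - 963 \left(-3368 + \frac{13924}{81}\right) = \left(-963\right) \left(- \frac{258884}{81}\right) = \frac{27700588}{9}$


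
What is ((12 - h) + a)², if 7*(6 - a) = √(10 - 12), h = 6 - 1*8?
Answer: (140 - I*√2)²/49 ≈ 399.96 - 8.0812*I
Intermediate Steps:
h = -2 (h = 6 - 8 = -2)
a = 6 - I*√2/7 (a = 6 - √(10 - 12)/7 = 6 - I*√2/7 ≈ 6.0 - 0.20203*I)
((12 - h) + a)² = ((12 - 1*(-2)) + (6 - I*√2/7))² = ((12 + 2) + (6 - I*√2/7))² = (14 + (6 - I*√2/7))² = (20 - I*√2/7)²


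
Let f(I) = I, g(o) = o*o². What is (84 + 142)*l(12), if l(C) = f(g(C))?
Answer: 390528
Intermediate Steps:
g(o) = o³
l(C) = C³
(84 + 142)*l(12) = (84 + 142)*12³ = 226*1728 = 390528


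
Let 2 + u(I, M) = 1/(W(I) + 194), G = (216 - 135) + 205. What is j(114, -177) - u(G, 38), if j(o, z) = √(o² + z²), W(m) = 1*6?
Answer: 399/200 + 15*√197 ≈ 212.53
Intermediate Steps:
W(m) = 6
G = 286 (G = 81 + 205 = 286)
u(I, M) = -399/200 (u(I, M) = -2 + 1/(6 + 194) = -2 + 1/200 = -399/200)
j(114, -177) - u(G, 38) = √(114² + (-177)²) - 1*(-399/200) = √(12996 + 31329) + 399/200 = √44325 + 399/200 = 15*√197 + 399/200 = 399/200 + 15*√197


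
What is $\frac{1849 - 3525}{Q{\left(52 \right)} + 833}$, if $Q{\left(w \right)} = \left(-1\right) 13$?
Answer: $- \frac{419}{205} \approx -2.0439$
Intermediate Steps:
$Q{\left(w \right)} = -13$
$\frac{1849 - 3525}{Q{\left(52 \right)} + 833} = \frac{1849 - 3525}{-13 + 833} = - \frac{1676}{820} = \left(-1676\right) \frac{1}{820} = - \frac{419}{205}$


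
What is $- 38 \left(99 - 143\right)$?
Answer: $1672$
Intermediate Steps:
$- 38 \left(99 - 143\right) = \left(-38\right) \left(-44\right) = 1672$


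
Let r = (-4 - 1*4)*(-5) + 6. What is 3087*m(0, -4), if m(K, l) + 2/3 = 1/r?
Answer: -91581/46 ≈ -1990.9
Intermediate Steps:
r = 46 (r = (-4 - 4)*(-5) + 6 = -8*(-5) + 6 = 40 + 6 = 46)
m(K, l) = -89/138 (m(K, l) = -⅔ + 1/46 = -89/138)
3087*m(0, -4) = 3087*(-89/138) = -91581/46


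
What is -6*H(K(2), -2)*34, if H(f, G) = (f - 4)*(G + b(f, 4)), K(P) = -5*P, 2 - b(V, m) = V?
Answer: 28560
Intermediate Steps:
b(V, m) = 2 - V
H(f, G) = (-4 + f)*(2 + G - f) (H(f, G) = (f - 4)*(G + (2 - f)) = (-4 + f)*(2 + G - f))
-6*H(K(2), -2)*34 = -6*(-8 - (-5*2)² - 4*(-2) + 6*(-5*2) - (-10)*2)*34 = -6*(-8 - 1*(-10)² + 8 + 6*(-10) - 2*(-10))*34 = -6*(-8 - 1*100 + 8 - 60 + 20)*34 = -6*(-8 - 100 + 8 - 60 + 20)*34 = -6*(-140)*34 = 840*34 = 28560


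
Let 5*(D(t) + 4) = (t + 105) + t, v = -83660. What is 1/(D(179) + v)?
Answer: -5/417857 ≈ -1.1966e-5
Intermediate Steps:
D(t) = 17 + 2*t/5 (D(t) = -4 + ((t + 105) + t)/5 = -4 + ((105 + t) + t)/5 = -4 + (105 + 2*t)/5 = -4 + (21 + 2*t/5) = 17 + 2*t/5)
1/(D(179) + v) = 1/((17 + (⅖)*179) - 83660) = 1/((17 + 358/5) - 83660) = 1/(443/5 - 83660) = 1/(-417857/5) = -5/417857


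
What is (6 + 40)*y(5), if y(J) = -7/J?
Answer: -322/5 ≈ -64.400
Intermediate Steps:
(6 + 40)*y(5) = (6 + 40)*(-7/5) = 46*(-7*⅕) = 46*(-7/5) = -322/5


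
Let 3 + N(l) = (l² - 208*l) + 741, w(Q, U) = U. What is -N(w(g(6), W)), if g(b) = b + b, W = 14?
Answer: 1978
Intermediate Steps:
g(b) = 2*b
N(l) = 738 + l² - 208*l (N(l) = -3 + ((l² - 208*l) + 741) = -3 + (741 + l² - 208*l) = 738 + l² - 208*l)
-N(w(g(6), W)) = -(738 + 14² - 208*14) = -(738 + 196 - 2912) = -1*(-1978) = 1978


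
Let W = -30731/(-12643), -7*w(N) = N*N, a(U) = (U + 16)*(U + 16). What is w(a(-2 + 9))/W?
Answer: -3538029763/215117 ≈ -16447.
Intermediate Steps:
a(U) = (16 + U)² (a(U) = (16 + U)*(16 + U) = (16 + U)²)
w(N) = -N²/7 (w(N) = -N*N/7 = -N²/7)
W = 30731/12643 (W = -30731*(-1/12643) = 30731/12643 ≈ 2.4307)
w(a(-2 + 9))/W = (-(16 + (-2 + 9))⁴/7)/(30731/12643) = -(16 + 7)⁴/7*(12643/30731) = -(23²)²/7*(12643/30731) = -⅐*529²*(12643/30731) = -⅐*279841*(12643/30731) = -279841/7*12643/30731 = -3538029763/215117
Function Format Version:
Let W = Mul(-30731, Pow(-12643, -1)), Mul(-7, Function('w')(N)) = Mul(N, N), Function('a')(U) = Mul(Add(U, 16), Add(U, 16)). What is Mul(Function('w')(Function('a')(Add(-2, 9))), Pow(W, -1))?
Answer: Rational(-3538029763, 215117) ≈ -16447.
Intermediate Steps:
Function('a')(U) = Pow(Add(16, U), 2) (Function('a')(U) = Mul(Add(16, U), Add(16, U)) = Pow(Add(16, U), 2))
Function('w')(N) = Mul(Rational(-1, 7), Pow(N, 2)) (Function('w')(N) = Mul(Rational(-1, 7), Mul(N, N)) = Mul(Rational(-1, 7), Pow(N, 2)))
W = Rational(30731, 12643) (W = Mul(-30731, Rational(-1, 12643)) = Rational(30731, 12643) ≈ 2.4307)
Mul(Function('w')(Function('a')(Add(-2, 9))), Pow(W, -1)) = Mul(Mul(Rational(-1, 7), Pow(Pow(Add(16, Add(-2, 9)), 2), 2)), Pow(Rational(30731, 12643), -1)) = Mul(Mul(Rational(-1, 7), Pow(Pow(Add(16, 7), 2), 2)), Rational(12643, 30731)) = Mul(Mul(Rational(-1, 7), Pow(Pow(23, 2), 2)), Rational(12643, 30731)) = Mul(Mul(Rational(-1, 7), Pow(529, 2)), Rational(12643, 30731)) = Mul(Mul(Rational(-1, 7), 279841), Rational(12643, 30731)) = Mul(Rational(-279841, 7), Rational(12643, 30731)) = Rational(-3538029763, 215117)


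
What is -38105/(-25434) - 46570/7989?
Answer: -293346845/67730742 ≈ -4.3311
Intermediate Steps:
-38105/(-25434) - 46570/7989 = -38105*(-1/25434) - 46570*1/7989 = 38105/25434 - 46570/7989 = -293346845/67730742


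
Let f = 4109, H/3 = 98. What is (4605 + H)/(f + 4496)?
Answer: 4899/8605 ≈ 0.56932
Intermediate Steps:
H = 294 (H = 3*98 = 294)
(4605 + H)/(f + 4496) = (4605 + 294)/(4109 + 4496) = 4899/8605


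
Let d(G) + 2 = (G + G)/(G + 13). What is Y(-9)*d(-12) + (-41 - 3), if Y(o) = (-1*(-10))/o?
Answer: -136/9 ≈ -15.111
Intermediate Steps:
Y(o) = 10/o
d(G) = -2 + 2*G/(13 + G) (d(G) = -2 + (G + G)/(G + 13) = -2 + (2*G)/(13 + G) = -2 + 2*G/(13 + G))
Y(-9)*d(-12) + (-41 - 3) = (10/(-9))*(-26/(13 - 12)) + (-41 - 3) = (10*(-1/9))*(-26/1) - 44 = -(-260)/9 - 44 = -10/9*(-26) - 44 = 260/9 - 44 = -136/9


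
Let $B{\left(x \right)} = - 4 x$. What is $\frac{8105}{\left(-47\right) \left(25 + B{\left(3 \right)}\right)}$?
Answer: $- \frac{8105}{611} \approx -13.265$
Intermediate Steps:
$\frac{8105}{\left(-47\right) \left(25 + B{\left(3 \right)}\right)} = \frac{8105}{\left(-47\right) \left(25 - 12\right)} = \frac{8105}{\left(-47\right) 13} = \frac{8105}{-611} = 8105 \left(- \frac{1}{611}\right) = - \frac{8105}{611}$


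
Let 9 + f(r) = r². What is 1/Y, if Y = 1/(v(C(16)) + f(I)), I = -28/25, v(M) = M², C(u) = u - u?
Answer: -4841/625 ≈ -7.7456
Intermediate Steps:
C(u) = 0
I = -28/25 (I = -28*1/25 = -28/25 ≈ -1.1200)
f(r) = -9 + r²
Y = -625/4841 (Y = 1/(0² + (-9 + (-28/25)²)) = 1/(0 + (-9 + 784/625)) = 1/(0 - 4841/625) = 1/(-4841/625) = -625/4841 ≈ -0.12911)
1/Y = 1/(-625/4841) = -4841/625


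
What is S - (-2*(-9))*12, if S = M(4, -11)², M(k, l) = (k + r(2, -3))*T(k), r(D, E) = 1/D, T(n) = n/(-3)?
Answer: -180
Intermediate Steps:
T(n) = -n/3 (T(n) = n*(-⅓) = -n/3)
M(k, l) = -k*(½ + k)/3 (M(k, l) = (k + 1/2)*(-k/3) = (k + ½)*(-k/3) = (½ + k)*(-k/3) = -k*(½ + k)/3)
S = 36 (S = (-⅙*4*(1 + 2*4))² = (-⅙*4*(1 + 8))² = (-⅙*4*9)² = (-6)² = 36)
S - (-2*(-9))*12 = 36 - (-2*(-9))*12 = 36 - 18*12 = 36 - 1*216 = 36 - 216 = -180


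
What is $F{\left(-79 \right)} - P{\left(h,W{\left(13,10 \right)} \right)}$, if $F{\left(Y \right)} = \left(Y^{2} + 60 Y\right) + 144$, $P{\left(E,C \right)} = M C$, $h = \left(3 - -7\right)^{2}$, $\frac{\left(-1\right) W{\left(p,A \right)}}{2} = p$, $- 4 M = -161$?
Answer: $\frac{5383}{2} \approx 2691.5$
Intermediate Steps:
$M = \frac{161}{4}$ ($M = \left(- \frac{1}{4}\right) \left(-161\right) = \frac{161}{4} \approx 40.25$)
$W{\left(p,A \right)} = - 2 p$
$h = 100$ ($h = \left(3 + 7\right)^{2} = 10^{2} = 100$)
$P{\left(E,C \right)} = \frac{161 C}{4}$
$F{\left(Y \right)} = 144 + Y^{2} + 60 Y$
$F{\left(-79 \right)} - P{\left(h,W{\left(13,10 \right)} \right)} = \left(144 + \left(-79\right)^{2} + 60 \left(-79\right)\right) - \frac{161 \left(\left(-2\right) 13\right)}{4} = \left(144 + 6241 - 4740\right) - \frac{161}{4} \left(-26\right) = 1645 - - \frac{2093}{2} = 1645 + \frac{2093}{2} = \frac{5383}{2}$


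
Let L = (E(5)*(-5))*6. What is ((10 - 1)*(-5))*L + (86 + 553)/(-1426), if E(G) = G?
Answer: 9624861/1426 ≈ 6749.6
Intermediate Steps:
L = -150 (L = (5*(-5))*6 = -25*6 = -150)
((10 - 1)*(-5))*L + (86 + 553)/(-1426) = ((10 - 1)*(-5))*(-150) + (86 + 553)/(-1426) = (9*(-5))*(-150) + 639*(-1/1426) = -45*(-150) - 639/1426 = 6750 - 639/1426 = 9624861/1426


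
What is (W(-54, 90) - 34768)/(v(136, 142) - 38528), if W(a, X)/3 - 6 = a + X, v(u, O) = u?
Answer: 17321/19196 ≈ 0.90232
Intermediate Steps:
W(a, X) = 18 + 3*X + 3*a (W(a, X) = 18 + 3*(a + X) = 18 + 3*(X + a) = 18 + (3*X + 3*a) = 18 + 3*X + 3*a)
(W(-54, 90) - 34768)/(v(136, 142) - 38528) = ((18 + 3*90 + 3*(-54)) - 34768)/(136 - 38528) = ((18 + 270 - 162) - 34768)/(-38392) = (126 - 34768)*(-1/38392) = -34642*(-1/38392) = 17321/19196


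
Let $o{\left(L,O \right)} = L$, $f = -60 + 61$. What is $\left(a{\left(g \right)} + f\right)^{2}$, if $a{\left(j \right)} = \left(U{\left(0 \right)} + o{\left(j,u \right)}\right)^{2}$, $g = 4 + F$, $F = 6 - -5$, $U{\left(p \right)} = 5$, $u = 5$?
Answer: $160801$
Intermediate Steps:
$f = 1$
$F = 11$ ($F = 6 + 5 = 11$)
$g = 15$ ($g = 4 + 11 = 15$)
$a{\left(j \right)} = \left(5 + j\right)^{2}$
$\left(a{\left(g \right)} + f\right)^{2} = \left(\left(5 + 15\right)^{2} + 1\right)^{2} = \left(20^{2} + 1\right)^{2} = \left(400 + 1\right)^{2} = 401^{2} = 160801$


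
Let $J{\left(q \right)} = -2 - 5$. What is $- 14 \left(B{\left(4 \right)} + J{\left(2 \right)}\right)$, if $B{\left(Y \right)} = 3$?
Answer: $56$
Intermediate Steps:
$J{\left(q \right)} = -7$
$- 14 \left(B{\left(4 \right)} + J{\left(2 \right)}\right) = - 14 \left(3 - 7\right) = \left(-14\right) \left(-4\right) = 56$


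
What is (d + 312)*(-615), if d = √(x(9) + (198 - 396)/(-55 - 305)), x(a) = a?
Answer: -191880 - 123*√955/2 ≈ -1.9378e+5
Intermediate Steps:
d = √955/10 (d = √(9 + (198 - 396)/(-55 - 305)) = √(9 - 198/(-360)) = √(9 - 198*(-1/360)) = √(9 + 11/20) = √(191/20) = √955/10 ≈ 3.0903)
(d + 312)*(-615) = (√955/10 + 312)*(-615) = (312 + √955/10)*(-615) = -191880 - 123*√955/2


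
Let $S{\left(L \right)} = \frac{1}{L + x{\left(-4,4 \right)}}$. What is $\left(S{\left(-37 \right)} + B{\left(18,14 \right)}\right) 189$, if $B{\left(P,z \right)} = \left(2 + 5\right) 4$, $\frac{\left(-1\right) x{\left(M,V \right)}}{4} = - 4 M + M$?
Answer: $\frac{449631}{85} \approx 5289.8$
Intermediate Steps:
$x{\left(M,V \right)} = 12 M$ ($x{\left(M,V \right)} = - 4 \left(- 4 M + M\right) = - 4 \left(- 3 M\right) = 12 M$)
$B{\left(P,z \right)} = 28$ ($B{\left(P,z \right)} = 7 \cdot 4 = 28$)
$S{\left(L \right)} = \frac{1}{-48 + L}$ ($S{\left(L \right)} = \frac{1}{L + 12 \left(-4\right)} = \frac{1}{L - 48} = \frac{1}{-48 + L}$)
$\left(S{\left(-37 \right)} + B{\left(18,14 \right)}\right) 189 = \left(\frac{1}{-48 - 37} + 28\right) 189 = \left(\frac{1}{-85} + 28\right) 189 = \left(- \frac{1}{85} + 28\right) 189 = \frac{2379}{85} \cdot 189 = \frac{449631}{85}$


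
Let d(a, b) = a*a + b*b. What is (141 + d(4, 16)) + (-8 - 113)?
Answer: 292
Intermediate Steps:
d(a, b) = a**2 + b**2
(141 + d(4, 16)) + (-8 - 113) = (141 + (4**2 + 16**2)) + (-8 - 113) = (141 + (16 + 256)) - 121 = (141 + 272) - 121 = 413 - 121 = 292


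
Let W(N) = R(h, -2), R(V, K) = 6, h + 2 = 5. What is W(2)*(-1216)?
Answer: -7296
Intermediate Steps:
h = 3 (h = -2 + 5 = 3)
W(N) = 6
W(2)*(-1216) = 6*(-1216) = -7296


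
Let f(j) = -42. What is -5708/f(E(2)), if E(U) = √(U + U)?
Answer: 2854/21 ≈ 135.90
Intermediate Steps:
E(U) = √2*√U (E(U) = √(2*U) = √2*√U)
-5708/f(E(2)) = -5708/(-42) = -5708*(-1/42) = 2854/21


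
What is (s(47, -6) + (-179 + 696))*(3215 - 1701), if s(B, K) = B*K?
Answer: 355790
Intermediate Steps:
(s(47, -6) + (-179 + 696))*(3215 - 1701) = (47*(-6) + (-179 + 696))*(3215 - 1701) = (-282 + 517)*1514 = 235*1514 = 355790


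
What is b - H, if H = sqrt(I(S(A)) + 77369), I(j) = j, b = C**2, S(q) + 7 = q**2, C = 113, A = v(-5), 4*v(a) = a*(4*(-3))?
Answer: 12769 - sqrt(77587) ≈ 12490.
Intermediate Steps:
v(a) = -3*a (v(a) = (a*(4*(-3)))/4 = (a*(-12))/4 = (-12*a)/4 = -3*a)
A = 15 (A = -3*(-5) = 15)
S(q) = -7 + q**2
b = 12769 (b = 113**2 = 12769)
H = sqrt(77587) (H = sqrt((-7 + 15**2) + 77369) = sqrt((-7 + 225) + 77369) = sqrt(218 + 77369) = sqrt(77587) ≈ 278.54)
b - H = 12769 - sqrt(77587)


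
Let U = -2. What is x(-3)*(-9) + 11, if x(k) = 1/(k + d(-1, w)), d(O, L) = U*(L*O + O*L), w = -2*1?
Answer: 130/11 ≈ 11.818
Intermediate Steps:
w = -2
d(O, L) = -4*L*O (d(O, L) = -2*(L*O + O*L) = -2*(L*O + L*O) = -4*L*O)
x(k) = 1/(-8 + k) (x(k) = 1/(k - 4*(-2)*(-1)) = 1/(k - 8) = 1/(-8 + k))
x(-3)*(-9) + 11 = -9/(-8 - 3) + 11 = -9/(-11) + 11 = -1/11*(-9) + 11 = 9/11 + 11 = 130/11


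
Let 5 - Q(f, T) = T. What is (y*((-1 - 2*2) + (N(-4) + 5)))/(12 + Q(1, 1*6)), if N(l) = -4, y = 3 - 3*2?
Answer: 12/11 ≈ 1.0909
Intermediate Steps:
Q(f, T) = 5 - T
y = -3 (y = 3 - 6 = -3)
(y*((-1 - 2*2) + (N(-4) + 5)))/(12 + Q(1, 1*6)) = (-3*((-1 - 2*2) + (-4 + 5)))/(12 + (5 - 6)) = (-3*((-1 - 4) + 1))/(12 + (5 - 1*6)) = (-3*(-5 + 1))/(12 + (5 - 6)) = (-3*(-4))/(12 - 1) = 12/11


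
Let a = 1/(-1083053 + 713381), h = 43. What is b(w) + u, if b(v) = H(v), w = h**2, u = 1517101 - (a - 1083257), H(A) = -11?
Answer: 961275476185/369672 ≈ 2.6003e+6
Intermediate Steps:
a = -1/369672 (a = 1/(-369672) = -1/369672 ≈ -2.7051e-6)
u = 961279542577/369672 (u = 1517101 - (-1/369672 - 1083257) = 1517101 - 1*(-400449781705/369672) = 1517101 + 400449781705/369672 = 961279542577/369672 ≈ 2.6004e+6)
w = 1849 (w = 43**2 = 1849)
b(v) = -11
b(w) + u = -11 + 961279542577/369672 = 961275476185/369672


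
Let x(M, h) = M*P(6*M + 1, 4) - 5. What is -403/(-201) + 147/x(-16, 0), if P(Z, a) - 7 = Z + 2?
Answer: 194020/91857 ≈ 2.1122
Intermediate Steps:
P(Z, a) = 9 + Z (P(Z, a) = 7 + (Z + 2) = 7 + (2 + Z) = 9 + Z)
x(M, h) = -5 + M*(10 + 6*M) (x(M, h) = M*(9 + (6*M + 1)) - 5 = M*(9 + (1 + 6*M)) - 5 = M*(10 + 6*M) - 5 = -5 + M*(10 + 6*M))
-403/(-201) + 147/x(-16, 0) = -403/(-201) + 147/(-5 + 2*(-16)*(5 + 3*(-16))) = -403*(-1/201) + 147/(-5 + 2*(-16)*(5 - 48)) = 403/201 + 147/(-5 + 2*(-16)*(-43)) = 403/201 + 147/(-5 + 1376) = 403/201 + 147/1371 = 403/201 + 147*(1/1371) = 403/201 + 49/457 = 194020/91857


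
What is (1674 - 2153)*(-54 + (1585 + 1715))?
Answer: -1554834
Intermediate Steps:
(1674 - 2153)*(-54 + (1585 + 1715)) = -479*(-54 + 3300) = -479*3246 = -1554834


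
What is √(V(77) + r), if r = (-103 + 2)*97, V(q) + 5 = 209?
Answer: I*√9593 ≈ 97.944*I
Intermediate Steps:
V(q) = 204 (V(q) = -5 + 209 = 204)
r = -9797 (r = -101*97 = -9797)
√(V(77) + r) = √(204 - 9797) = √(-9593) = I*√9593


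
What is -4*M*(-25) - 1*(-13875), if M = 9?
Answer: 14775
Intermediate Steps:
-4*M*(-25) - 1*(-13875) = -4*9*(-25) - 1*(-13875) = -36*(-25) + 13875 = 900 + 13875 = 14775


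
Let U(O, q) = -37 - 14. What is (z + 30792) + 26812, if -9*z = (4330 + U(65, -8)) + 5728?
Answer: 508429/9 ≈ 56492.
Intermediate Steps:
U(O, q) = -51
z = -10007/9 (z = -((4330 - 51) + 5728)/9 = -(4279 + 5728)/9 = -1/9*10007 = -10007/9 ≈ -1111.9)
(z + 30792) + 26812 = (-10007/9 + 30792) + 26812 = 267121/9 + 26812 = 508429/9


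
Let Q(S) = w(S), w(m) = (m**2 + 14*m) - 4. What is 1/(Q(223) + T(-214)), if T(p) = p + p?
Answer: 1/52419 ≈ 1.9077e-5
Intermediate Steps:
T(p) = 2*p
w(m) = -4 + m**2 + 14*m
Q(S) = -4 + S**2 + 14*S
1/(Q(223) + T(-214)) = 1/((-4 + 223**2 + 14*223) + 2*(-214)) = 1/((-4 + 49729 + 3122) - 428) = 1/(52847 - 428) = 1/52419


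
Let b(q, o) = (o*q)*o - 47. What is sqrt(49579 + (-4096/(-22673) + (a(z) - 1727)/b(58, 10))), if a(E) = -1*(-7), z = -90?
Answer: sqrt(843535667127405410851)/130437769 ≈ 222.66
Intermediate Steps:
a(E) = 7
b(q, o) = -47 + q*o**2 (b(q, o) = q*o**2 - 47 = -47 + q*o**2)
sqrt(49579 + (-4096/(-22673) + (a(z) - 1727)/b(58, 10))) = sqrt(49579 + (-4096/(-22673) + (7 - 1727)/(-47 + 58*10**2))) = sqrt(49579 + (-4096*(-1/22673) - 1720/(-47 + 58*100))) = sqrt(49579 + (4096/22673 - 1720/(-47 + 5800))) = sqrt(49579 + (4096/22673 - 1720/5753)) = sqrt(49579 - 15433272/130437769) = sqrt(6466958715979/130437769) = sqrt(843535667127405410851)/130437769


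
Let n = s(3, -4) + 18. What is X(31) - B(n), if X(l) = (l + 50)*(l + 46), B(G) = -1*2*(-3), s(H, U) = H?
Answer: 6231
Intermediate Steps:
n = 21 (n = 3 + 18 = 21)
B(G) = 6 (B(G) = -2*(-3) = 6)
X(l) = (46 + l)*(50 + l) (X(l) = (50 + l)*(46 + l) = (46 + l)*(50 + l))
X(31) - B(n) = (2300 + 31² + 96*31) - 1*6 = (2300 + 961 + 2976) - 6 = 6237 - 6 = 6231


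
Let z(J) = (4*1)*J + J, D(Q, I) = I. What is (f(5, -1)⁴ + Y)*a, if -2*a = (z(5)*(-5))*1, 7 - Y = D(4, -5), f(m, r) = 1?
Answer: 1625/2 ≈ 812.50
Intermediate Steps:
Y = 12 (Y = 7 - 1*(-5) = 7 + 5 = 12)
z(J) = 5*J (z(J) = 4*J + J = 5*J)
a = 125/2 (a = -(5*5)*(-5)/2 = -25*(-5)/2 = -(-125)/2 = -½*(-125) = 125/2 ≈ 62.500)
(f(5, -1)⁴ + Y)*a = (1⁴ + 12)*(125/2) = (1 + 12)*(125/2) = 13*(125/2) = 1625/2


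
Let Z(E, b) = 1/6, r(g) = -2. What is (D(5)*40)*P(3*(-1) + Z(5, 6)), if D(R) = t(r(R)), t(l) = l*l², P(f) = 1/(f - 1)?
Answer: 1920/23 ≈ 83.478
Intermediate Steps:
Z(E, b) = ⅙
P(f) = 1/(-1 + f)
t(l) = l³
D(R) = -8 (D(R) = (-2)³ = -8)
(D(5)*40)*P(3*(-1) + Z(5, 6)) = (-8*40)/(-1 + (3*(-1) + ⅙)) = -320/(-1 + (-3 + ⅙)) = -320/(-1 - 17/6) = -320/(-23/6) = -320*(-6/23) = 1920/23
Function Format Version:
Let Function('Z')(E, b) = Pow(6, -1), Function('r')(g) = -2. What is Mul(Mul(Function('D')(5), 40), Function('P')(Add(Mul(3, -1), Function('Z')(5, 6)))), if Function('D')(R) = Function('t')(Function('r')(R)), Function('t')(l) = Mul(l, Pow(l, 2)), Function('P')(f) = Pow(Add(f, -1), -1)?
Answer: Rational(1920, 23) ≈ 83.478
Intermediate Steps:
Function('Z')(E, b) = Rational(1, 6)
Function('P')(f) = Pow(Add(-1, f), -1)
Function('t')(l) = Pow(l, 3)
Function('D')(R) = -8 (Function('D')(R) = Pow(-2, 3) = -8)
Mul(Mul(Function('D')(5), 40), Function('P')(Add(Mul(3, -1), Function('Z')(5, 6)))) = Mul(Mul(-8, 40), Pow(Add(-1, Add(Mul(3, -1), Rational(1, 6))), -1)) = Mul(-320, Pow(Add(-1, Add(-3, Rational(1, 6))), -1)) = Mul(-320, Pow(Add(-1, Rational(-17, 6)), -1)) = Mul(-320, Pow(Rational(-23, 6), -1)) = Mul(-320, Rational(-6, 23)) = Rational(1920, 23)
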